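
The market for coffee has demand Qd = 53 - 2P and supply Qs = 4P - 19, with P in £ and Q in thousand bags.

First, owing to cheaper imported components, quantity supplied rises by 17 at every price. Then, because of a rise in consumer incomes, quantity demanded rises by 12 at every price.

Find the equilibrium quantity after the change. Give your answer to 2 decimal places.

42.67

Solve the original market: 53 - 2P = 4P - 19, hence P = 12 and Q = 29.
With the change applied: demand Qd = 65 - 2P, supply Qs = 4P - 2.
New equilibrium: 65 - 2P = 4P - 2 ⇒ 67 = 6P ⇒ P = 67/6 ≈ 11.1667, Q = 128/3 ≈ 42.6667.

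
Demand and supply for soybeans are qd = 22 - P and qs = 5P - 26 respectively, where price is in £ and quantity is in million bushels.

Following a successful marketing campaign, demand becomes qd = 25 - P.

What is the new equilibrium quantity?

16.5

Initially, 22 - P = 5P - 26, so 48 = 6P and P = 8, q = 14.
The shock moves the curves to qd = 25 - P and qs = 5P - 26.
Clearing the new market: 25 - P = 5P - 26, so P = 8.5 and q = 16.5.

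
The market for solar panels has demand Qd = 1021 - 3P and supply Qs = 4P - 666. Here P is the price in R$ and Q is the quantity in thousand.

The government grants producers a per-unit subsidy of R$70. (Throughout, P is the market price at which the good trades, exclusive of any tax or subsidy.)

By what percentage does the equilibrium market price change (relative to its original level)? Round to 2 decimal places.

-16.60

Before the shock: 1021 - 3P = 4P - 666 ⇒ 1687 = 7P ⇒ P = 241, Q = 298.
Since sellers receive the price plus the subsidy, the effective supply curve becomes Qs = 4P - 386.
Setting them equal: 1021 - 3P = 4P - 386 → 1407 = 7P, so P = 201 and Q = 418.
%ΔP = (201 − 241) / 241 × 100 = -16.60%.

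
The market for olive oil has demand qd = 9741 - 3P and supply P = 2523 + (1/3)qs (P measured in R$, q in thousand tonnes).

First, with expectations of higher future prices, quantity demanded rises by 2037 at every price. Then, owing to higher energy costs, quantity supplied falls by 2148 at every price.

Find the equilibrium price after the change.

Original equilibrium: 9741 - 3P = 3P - 7569 gives 17310 = 6P, so P = 2885 and q = 1086.
The new curves are qd = 11778 - 3P (demand) and qs = 3P - 9717 (supply).
Clearing the new market: 11778 - 3P = 3P - 9717, so P = 3582.5 and q = 1030.5.

3582.5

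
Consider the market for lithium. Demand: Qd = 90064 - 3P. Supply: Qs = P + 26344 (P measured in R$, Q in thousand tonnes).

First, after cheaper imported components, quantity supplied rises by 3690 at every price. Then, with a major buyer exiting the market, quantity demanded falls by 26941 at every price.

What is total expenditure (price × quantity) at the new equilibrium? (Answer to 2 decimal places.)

Original equilibrium: 90064 - 3P = P + 26344 gives 63720 = 4P, so P = 15930 and Q = 42274.
With the change applied: demand Qd = 63123 - 3P, supply Qs = P + 30034.
Equate the new curves: 63123 - 3P = P + 30034, giving 33089 = 4P, P = 8272.25, Q = 38306.25.
New expenditure = 8272.25 × 38306.25 = 316878876.56.

316878876.56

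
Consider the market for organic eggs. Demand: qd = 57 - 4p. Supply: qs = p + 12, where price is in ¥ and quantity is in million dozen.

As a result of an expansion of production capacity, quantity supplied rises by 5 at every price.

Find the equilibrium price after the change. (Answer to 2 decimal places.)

Original equilibrium: 57 - 4p = p + 12 gives 45 = 5p, so p = 9 and q = 21.
The shock moves the curves to qd = 57 - 4p and qs = p + 17.
Setting them equal: 57 - 4p = p + 17 → 40 = 5p, so p = 8 and q = 25.

8.00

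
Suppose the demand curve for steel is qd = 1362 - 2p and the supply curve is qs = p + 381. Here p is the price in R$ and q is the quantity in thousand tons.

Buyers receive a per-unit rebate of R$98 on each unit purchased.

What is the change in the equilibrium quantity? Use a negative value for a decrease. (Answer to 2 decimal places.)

Solve the original market: 1362 - 2p = p + 381, hence p = 327 and q = 708.
Since buyers' out-of-pocket price is the market price minus the rebate, the effective demand curve becomes qd = 1558 - 2p.
Setting them equal: 1558 - 2p = p + 381 → 1177 = 3p, so p = 1177/3 ≈ 392.3333 and q = 2320/3 ≈ 773.3333.
Δq = 773.3333 − 708 = +65.33.

+65.33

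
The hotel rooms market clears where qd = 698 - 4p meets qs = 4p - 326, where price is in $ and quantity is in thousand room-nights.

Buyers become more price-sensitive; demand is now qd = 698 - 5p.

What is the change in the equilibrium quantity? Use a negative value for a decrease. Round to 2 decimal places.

-56.89

Solve the original market: 698 - 4p = 4p - 326, hence p = 128 and q = 186.
The shock moves the curves to qd = 698 - 5p and qs = 4p - 326.
New equilibrium: 698 - 5p = 4p - 326 ⇒ 1024 = 9p ⇒ p = 1024/9 ≈ 113.7778, q = 1162/9 ≈ 129.1111.
Δq = 129.1111 − 186 = -56.89.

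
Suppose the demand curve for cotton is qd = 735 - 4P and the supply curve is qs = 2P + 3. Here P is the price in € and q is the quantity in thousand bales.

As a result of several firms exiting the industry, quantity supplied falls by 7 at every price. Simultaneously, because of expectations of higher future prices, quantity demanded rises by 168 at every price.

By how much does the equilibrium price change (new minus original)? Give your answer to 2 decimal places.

Solve the original market: 735 - 4P = 2P + 3, hence P = 122 and q = 247.
The shock moves the curves to qd = 903 - 4P and qs = 2P - 4.
Equate the new curves: 903 - 4P = 2P - 4, giving 907 = 6P, P = 907/6 ≈ 151.1667, q = 895/3 ≈ 298.3333.
ΔP = 151.1667 − 122 = +29.17.

+29.17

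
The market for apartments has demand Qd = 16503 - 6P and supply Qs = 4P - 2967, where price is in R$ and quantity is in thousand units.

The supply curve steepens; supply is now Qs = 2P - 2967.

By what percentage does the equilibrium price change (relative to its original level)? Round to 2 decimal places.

Original equilibrium: 16503 - 6P = 4P - 2967 gives 19470 = 10P, so P = 1947 and Q = 4821.
The shock moves the curves to Qd = 16503 - 6P and Qs = 2P - 2967.
Clearing the new market: 16503 - 6P = 2P - 2967, so P = 2433.75 and Q = 1900.5.
%ΔP = (2433.75 − 1947) / 1947 × 100 = +25.00%.

+25.00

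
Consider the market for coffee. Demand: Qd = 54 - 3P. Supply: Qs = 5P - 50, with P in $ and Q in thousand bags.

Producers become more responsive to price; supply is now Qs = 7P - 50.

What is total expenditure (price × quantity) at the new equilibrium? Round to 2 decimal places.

Before the shock: 54 - 3P = 5P - 50 ⇒ 104 = 8P ⇒ P = 13, Q = 15.
The shock moves the curves to Qd = 54 - 3P and Qs = 7P - 50.
Setting them equal: 54 - 3P = 7P - 50 → 104 = 10P, so P = 10.4 and Q = 22.8.
New expenditure = 10.4 × 22.8 = 237.12.

237.12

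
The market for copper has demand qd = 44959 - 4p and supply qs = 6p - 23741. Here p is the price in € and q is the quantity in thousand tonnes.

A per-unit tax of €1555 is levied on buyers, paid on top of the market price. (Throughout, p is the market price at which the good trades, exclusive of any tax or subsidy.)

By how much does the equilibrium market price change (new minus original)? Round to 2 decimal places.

Before the shock: 44959 - 4p = 6p - 23741 ⇒ 68700 = 10p ⇒ p = 6870, q = 17479.
Since buyers pay the price plus the tax, the effective demand curve becomes qd = 38739 - 4p.
Setting them equal: 38739 - 4p = 6p - 23741 → 62480 = 10p, so p = 6248 and q = 13747.
Δp = 6248 − 6870 = -622.00.

-622.00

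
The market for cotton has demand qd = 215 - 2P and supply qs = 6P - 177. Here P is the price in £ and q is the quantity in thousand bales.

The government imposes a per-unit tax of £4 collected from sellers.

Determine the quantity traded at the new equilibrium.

Initially, 215 - 2P = 6P - 177, so 392 = 8P and P = 49, q = 117.
Since sellers keep the price net of the tax, the effective supply curve becomes qs = 6P - 201.
New equilibrium: 215 - 2P = 6P - 201 ⇒ 416 = 8P ⇒ P = 52, q = 111.

111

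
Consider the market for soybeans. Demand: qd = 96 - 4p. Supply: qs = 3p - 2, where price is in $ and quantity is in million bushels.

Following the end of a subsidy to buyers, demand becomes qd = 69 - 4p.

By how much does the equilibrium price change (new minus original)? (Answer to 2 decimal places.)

-3.86

Original equilibrium: 96 - 4p = 3p - 2 gives 98 = 7p, so p = 14 and q = 40.
The shock moves the curves to qd = 69 - 4p and qs = 3p - 2.
Equate the new curves: 69 - 4p = 3p - 2, giving 71 = 7p, p = 71/7 ≈ 10.1429, q = 199/7 ≈ 28.4286.
Δp = 10.1429 − 14 = -3.86.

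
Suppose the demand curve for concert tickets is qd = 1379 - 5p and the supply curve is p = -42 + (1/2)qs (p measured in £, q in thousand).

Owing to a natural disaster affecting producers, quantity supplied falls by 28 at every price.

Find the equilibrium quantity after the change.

Solve the original market: 1379 - 5p = 2p + 84, hence p = 185 and q = 454.
With the change applied: demand qd = 1379 - 5p, supply qs = 2p + 56.
Equate the new curves: 1379 - 5p = 2p + 56, giving 1323 = 7p, p = 189, q = 434.

434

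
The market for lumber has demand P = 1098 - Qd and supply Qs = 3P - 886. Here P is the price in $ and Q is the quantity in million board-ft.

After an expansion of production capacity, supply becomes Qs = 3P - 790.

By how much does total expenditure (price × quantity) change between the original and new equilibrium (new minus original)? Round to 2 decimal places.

-3120.00

Initially, 1098 - P = 3P - 886, so 1984 = 4P and P = 496, Q = 602.
The new curves are Qd = 1098 - P (demand) and Qs = 3P - 790 (supply).
Setting them equal: 1098 - P = 3P - 790 → 1888 = 4P, so P = 472 and Q = 626.
Expenditure moves from 496×602 = 298592 to 472×626 = 295472; change = -3120.00.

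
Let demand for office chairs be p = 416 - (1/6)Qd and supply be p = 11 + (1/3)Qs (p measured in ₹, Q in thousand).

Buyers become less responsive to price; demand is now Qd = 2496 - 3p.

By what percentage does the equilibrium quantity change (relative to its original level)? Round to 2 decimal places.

+52.04

Before the shock: 2496 - 6p = 3p - 33 ⇒ 2529 = 9p ⇒ p = 281, Q = 810.
The new curves are Qd = 2496 - 3p (demand) and Qs = 3p - 33 (supply).
New equilibrium: 2496 - 3p = 3p - 33 ⇒ 2529 = 6p ⇒ p = 421.5, Q = 1231.5.
%ΔQ = (1231.5 − 810) / 810 × 100 = +52.04%.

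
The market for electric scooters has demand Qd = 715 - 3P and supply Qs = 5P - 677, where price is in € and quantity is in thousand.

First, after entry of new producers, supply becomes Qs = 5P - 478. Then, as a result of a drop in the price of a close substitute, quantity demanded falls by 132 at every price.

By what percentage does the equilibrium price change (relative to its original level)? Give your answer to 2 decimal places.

Solve the original market: 715 - 3P = 5P - 677, hence P = 174 and Q = 193.
With the change applied: demand Qd = 583 - 3P, supply Qs = 5P - 478.
Clearing the new market: 583 - 3P = 5P - 478, so P = 132.625 and Q = 185.125.
%ΔP = (132.625 − 174) / 174 × 100 = -23.78%.

-23.78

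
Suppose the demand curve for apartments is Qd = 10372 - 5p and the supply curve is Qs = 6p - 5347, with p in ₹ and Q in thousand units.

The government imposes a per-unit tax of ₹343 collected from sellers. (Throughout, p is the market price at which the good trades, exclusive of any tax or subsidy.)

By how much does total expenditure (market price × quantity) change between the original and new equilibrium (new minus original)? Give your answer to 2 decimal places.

Solve the original market: 10372 - 5p = 6p - 5347, hence p = 1429 and Q = 3227.
Since sellers keep the price net of the tax, the effective supply curve becomes Qs = 6p - 7405.
Equate the new curves: 10372 - 5p = 6p - 7405, giving 17777 = 11p, p = 17777/11 ≈ 1616.0909, Q = 25207/11 ≈ 2291.5455.
Expenditure moves from 1429×3227 = 4611383 to 1616.0909×2291.5455 = 3703345.7769; change = -908037.22.

-908037.22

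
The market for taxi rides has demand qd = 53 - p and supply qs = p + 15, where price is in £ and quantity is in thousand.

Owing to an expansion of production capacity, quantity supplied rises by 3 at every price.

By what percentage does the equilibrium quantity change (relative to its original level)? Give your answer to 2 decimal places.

+4.41

Initially, 53 - p = p + 15, so 38 = 2p and p = 19, q = 34.
The shock moves the curves to qd = 53 - p and qs = p + 18.
Clearing the new market: 53 - p = p + 18, so p = 17.5 and q = 35.5.
%Δq = (35.5 − 34) / 34 × 100 = +4.41%.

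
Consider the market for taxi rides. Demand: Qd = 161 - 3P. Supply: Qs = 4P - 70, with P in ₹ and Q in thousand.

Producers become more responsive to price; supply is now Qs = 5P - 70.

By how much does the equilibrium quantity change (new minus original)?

+12.375

Before the shock: 161 - 3P = 4P - 70 ⇒ 231 = 7P ⇒ P = 33, Q = 62.
The new curves are Qd = 161 - 3P (demand) and Qs = 5P - 70 (supply).
Clearing the new market: 161 - 3P = 5P - 70, so P = 28.875 and Q = 74.375.
ΔQ = 74.375 − 62 = +12.375.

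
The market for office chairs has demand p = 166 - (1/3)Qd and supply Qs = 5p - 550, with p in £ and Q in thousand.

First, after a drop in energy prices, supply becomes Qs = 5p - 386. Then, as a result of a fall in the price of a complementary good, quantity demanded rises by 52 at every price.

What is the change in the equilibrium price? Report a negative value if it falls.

-14

Initially, 498 - 3p = 5p - 550, so 1048 = 8p and p = 131, Q = 105.
With the change applied: demand Qd = 550 - 3p, supply Qs = 5p - 386.
New equilibrium: 550 - 3p = 5p - 386 ⇒ 936 = 8p ⇒ p = 117, Q = 199.
Δp = 117 − 131 = -14.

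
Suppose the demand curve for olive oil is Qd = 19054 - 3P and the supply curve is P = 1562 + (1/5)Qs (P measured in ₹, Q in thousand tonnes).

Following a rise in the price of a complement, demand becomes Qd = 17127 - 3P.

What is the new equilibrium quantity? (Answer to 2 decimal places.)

Solve the original market: 19054 - 3P = 5P - 7810, hence P = 3358 and Q = 8980.
After the shift, demand is Qd = 17127 - 3P and supply is Qs = 5P - 7810.
Setting them equal: 17127 - 3P = 5P - 7810 → 24937 = 8P, so P = 3117.125 and Q = 7775.625.

7775.63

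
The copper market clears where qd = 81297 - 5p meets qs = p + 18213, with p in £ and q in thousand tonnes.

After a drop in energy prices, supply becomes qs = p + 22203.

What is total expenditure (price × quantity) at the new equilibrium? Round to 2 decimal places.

Before the shock: 81297 - 5p = p + 18213 ⇒ 63084 = 6p ⇒ p = 10514, q = 28727.
After the shift, demand is qd = 81297 - 5p and supply is qs = p + 22203.
New equilibrium: 81297 - 5p = p + 22203 ⇒ 59094 = 6p ⇒ p = 9849, q = 32052.
New expenditure = 9849 × 32052 = 315680148.00.

315680148.00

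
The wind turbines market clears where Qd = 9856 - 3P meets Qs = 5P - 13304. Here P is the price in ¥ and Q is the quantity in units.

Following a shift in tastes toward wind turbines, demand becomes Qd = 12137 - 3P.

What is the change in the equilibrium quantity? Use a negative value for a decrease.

Original equilibrium: 9856 - 3P = 5P - 13304 gives 23160 = 8P, so P = 2895 and Q = 1171.
The new curves are Qd = 12137 - 3P (demand) and Qs = 5P - 13304 (supply).
Setting them equal: 12137 - 3P = 5P - 13304 → 25441 = 8P, so P = 3180.125 and Q = 2596.625.
ΔQ = 2596.625 − 1171 = +1425.625.

+1425.625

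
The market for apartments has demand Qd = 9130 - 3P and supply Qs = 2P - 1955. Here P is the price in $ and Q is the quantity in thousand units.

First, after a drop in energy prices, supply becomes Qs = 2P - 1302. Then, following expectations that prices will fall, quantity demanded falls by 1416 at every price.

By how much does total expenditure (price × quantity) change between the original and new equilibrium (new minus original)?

Before the shock: 9130 - 3P = 2P - 1955 ⇒ 11085 = 5P ⇒ P = 2217, Q = 2479.
After the shift, demand is Qd = 7714 - 3P and supply is Qs = 2P - 1302.
Equate the new curves: 7714 - 3P = 2P - 1302, giving 9016 = 5P, P = 1803.2, Q = 2304.4.
Expenditure moves from 2217×2479 = 5495943 to 1803.2×2304.4 = 4155294.08; change = -1340648.92.

-1340648.92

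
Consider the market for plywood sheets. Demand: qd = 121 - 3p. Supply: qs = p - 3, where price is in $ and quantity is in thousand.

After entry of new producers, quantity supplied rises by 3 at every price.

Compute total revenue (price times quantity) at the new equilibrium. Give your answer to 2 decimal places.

Solve the original market: 121 - 3p = p - 3, hence p = 31 and q = 28.
After the shift, demand is qd = 121 - 3p and supply is qs = p.
New equilibrium: 121 - 3p = p ⇒ 121 = 4p ⇒ p = 30.25, q = 30.25.
New expenditure = 30.25 × 30.25 = 915.06.

915.06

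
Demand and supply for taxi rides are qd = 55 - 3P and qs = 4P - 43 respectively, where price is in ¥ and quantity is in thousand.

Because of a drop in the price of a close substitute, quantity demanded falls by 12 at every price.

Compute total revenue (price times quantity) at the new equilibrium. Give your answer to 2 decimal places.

Original equilibrium: 55 - 3P = 4P - 43 gives 98 = 7P, so P = 14 and q = 13.
With the change applied: demand qd = 43 - 3P, supply qs = 4P - 43.
Equate the new curves: 43 - 3P = 4P - 43, giving 86 = 7P, P = 86/7 ≈ 12.2857, q = 43/7 ≈ 6.1429.
New expenditure = 12.2857 × 6.1429 = 75.47.

75.47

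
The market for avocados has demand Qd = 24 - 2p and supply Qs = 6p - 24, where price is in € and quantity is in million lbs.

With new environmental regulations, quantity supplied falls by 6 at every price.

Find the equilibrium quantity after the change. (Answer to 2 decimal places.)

10.50

Solve the original market: 24 - 2p = 6p - 24, hence p = 6 and Q = 12.
The shock moves the curves to Qd = 24 - 2p and Qs = 6p - 30.
Clearing the new market: 24 - 2p = 6p - 30, so p = 6.75 and Q = 10.5.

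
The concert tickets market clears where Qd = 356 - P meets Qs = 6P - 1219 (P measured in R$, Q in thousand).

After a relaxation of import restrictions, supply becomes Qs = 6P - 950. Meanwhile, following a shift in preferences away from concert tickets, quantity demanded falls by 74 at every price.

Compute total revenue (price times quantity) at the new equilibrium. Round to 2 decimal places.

Before the shock: 356 - P = 6P - 1219 ⇒ 1575 = 7P ⇒ P = 225, Q = 131.
The shock moves the curves to Qd = 282 - P and Qs = 6P - 950.
New equilibrium: 282 - P = 6P - 950 ⇒ 1232 = 7P ⇒ P = 176, Q = 106.
New expenditure = 176 × 106 = 18656.00.

18656.00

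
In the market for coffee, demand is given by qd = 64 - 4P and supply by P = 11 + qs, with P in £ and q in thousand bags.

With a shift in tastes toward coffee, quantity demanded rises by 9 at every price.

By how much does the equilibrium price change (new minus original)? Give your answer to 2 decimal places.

+1.80

Solve the original market: 64 - 4P = P - 11, hence P = 15 and q = 4.
The new curves are qd = 73 - 4P (demand) and qs = P - 11 (supply).
Clearing the new market: 73 - 4P = P - 11, so P = 16.8 and q = 5.8.
ΔP = 16.8 − 15 = +1.80.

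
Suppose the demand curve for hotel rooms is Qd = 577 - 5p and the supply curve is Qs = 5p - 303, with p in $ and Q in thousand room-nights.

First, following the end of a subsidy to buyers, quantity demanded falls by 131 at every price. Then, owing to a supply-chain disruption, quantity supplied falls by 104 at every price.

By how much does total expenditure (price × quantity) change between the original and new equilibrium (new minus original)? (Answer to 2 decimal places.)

-10392.65

Initially, 577 - 5p = 5p - 303, so 880 = 10p and p = 88, Q = 137.
With the change applied: demand Qd = 446 - 5p, supply Qs = 5p - 407.
Equate the new curves: 446 - 5p = 5p - 407, giving 853 = 10p, p = 85.3, Q = 19.5.
Expenditure moves from 88×137 = 12056 to 85.3×19.5 = 1663.35; change = -10392.65.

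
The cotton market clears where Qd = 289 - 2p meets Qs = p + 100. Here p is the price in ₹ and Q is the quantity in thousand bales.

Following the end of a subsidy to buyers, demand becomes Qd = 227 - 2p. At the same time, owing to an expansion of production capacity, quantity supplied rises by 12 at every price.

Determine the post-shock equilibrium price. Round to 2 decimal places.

Before the shock: 289 - 2p = p + 100 ⇒ 189 = 3p ⇒ p = 63, Q = 163.
The new curves are Qd = 227 - 2p (demand) and Qs = p + 112 (supply).
Setting them equal: 227 - 2p = p + 112 → 115 = 3p, so p = 115/3 ≈ 38.3333 and Q = 451/3 ≈ 150.3333.

38.33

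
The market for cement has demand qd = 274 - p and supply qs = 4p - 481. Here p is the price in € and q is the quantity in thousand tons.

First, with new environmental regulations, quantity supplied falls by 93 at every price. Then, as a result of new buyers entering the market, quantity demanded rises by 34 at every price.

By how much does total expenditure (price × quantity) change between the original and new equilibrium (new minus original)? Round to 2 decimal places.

+4641.24

Original equilibrium: 274 - p = 4p - 481 gives 755 = 5p, so p = 151 and q = 123.
The new curves are qd = 308 - p (demand) and qs = 4p - 574 (supply).
Equate the new curves: 308 - p = 4p - 574, giving 882 = 5p, p = 176.4, q = 131.6.
Expenditure moves from 151×123 = 18573 to 176.4×131.6 = 23214.24; change = +4641.24.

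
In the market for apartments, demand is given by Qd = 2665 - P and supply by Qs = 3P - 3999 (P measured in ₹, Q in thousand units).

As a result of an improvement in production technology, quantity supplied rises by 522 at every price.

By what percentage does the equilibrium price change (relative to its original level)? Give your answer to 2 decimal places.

-7.83

Original equilibrium: 2665 - P = 3P - 3999 gives 6664 = 4P, so P = 1666 and Q = 999.
The new curves are Qd = 2665 - P (demand) and Qs = 3P - 3477 (supply).
Equate the new curves: 2665 - P = 3P - 3477, giving 6142 = 4P, P = 1535.5, Q = 1129.5.
%ΔP = (1535.5 − 1666) / 1666 × 100 = -7.83%.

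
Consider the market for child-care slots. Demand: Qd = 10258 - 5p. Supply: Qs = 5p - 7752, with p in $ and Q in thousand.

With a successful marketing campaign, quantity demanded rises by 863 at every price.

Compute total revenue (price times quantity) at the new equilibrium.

3179156.85

Solve the original market: 10258 - 5p = 5p - 7752, hence p = 1801 and Q = 1253.
The new curves are Qd = 11121 - 5p (demand) and Qs = 5p - 7752 (supply).
Clearing the new market: 11121 - 5p = 5p - 7752, so p = 1887.3 and Q = 1684.5.
New expenditure = 1887.3 × 1684.5 = 3179156.85.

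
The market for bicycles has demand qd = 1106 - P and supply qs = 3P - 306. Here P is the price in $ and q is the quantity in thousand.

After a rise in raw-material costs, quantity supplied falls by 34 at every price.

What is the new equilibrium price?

Original equilibrium: 1106 - P = 3P - 306 gives 1412 = 4P, so P = 353 and q = 753.
With the change applied: demand qd = 1106 - P, supply qs = 3P - 340.
Setting them equal: 1106 - P = 3P - 340 → 1446 = 4P, so P = 361.5 and q = 744.5.

361.5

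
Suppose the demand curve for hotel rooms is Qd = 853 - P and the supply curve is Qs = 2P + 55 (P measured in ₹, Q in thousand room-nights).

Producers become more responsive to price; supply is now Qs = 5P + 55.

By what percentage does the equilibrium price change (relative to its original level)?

-50

Initially, 853 - P = 2P + 55, so 798 = 3P and P = 266, Q = 587.
After the shift, demand is Qd = 853 - P and supply is Qs = 5P + 55.
Setting them equal: 853 - P = 5P + 55 → 798 = 6P, so P = 133 and Q = 720.
%ΔP = (133 − 266) / 266 × 100 = -50%.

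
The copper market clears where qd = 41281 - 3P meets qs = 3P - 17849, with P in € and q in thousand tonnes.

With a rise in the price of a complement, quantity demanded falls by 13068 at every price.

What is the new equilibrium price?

7677

Solve the original market: 41281 - 3P = 3P - 17849, hence P = 9855 and q = 11716.
With the change applied: demand qd = 28213 - 3P, supply qs = 3P - 17849.
New equilibrium: 28213 - 3P = 3P - 17849 ⇒ 46062 = 6P ⇒ P = 7677, q = 5182.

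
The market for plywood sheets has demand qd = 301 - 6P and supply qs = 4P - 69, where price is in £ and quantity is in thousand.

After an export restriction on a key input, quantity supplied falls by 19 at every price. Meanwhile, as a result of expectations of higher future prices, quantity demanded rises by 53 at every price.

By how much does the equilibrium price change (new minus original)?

+7.2

Before the shock: 301 - 6P = 4P - 69 ⇒ 370 = 10P ⇒ P = 37, q = 79.
The shock moves the curves to qd = 354 - 6P and qs = 4P - 88.
Equate the new curves: 354 - 6P = 4P - 88, giving 442 = 10P, P = 44.2, q = 88.8.
ΔP = 44.2 − 37 = +7.2.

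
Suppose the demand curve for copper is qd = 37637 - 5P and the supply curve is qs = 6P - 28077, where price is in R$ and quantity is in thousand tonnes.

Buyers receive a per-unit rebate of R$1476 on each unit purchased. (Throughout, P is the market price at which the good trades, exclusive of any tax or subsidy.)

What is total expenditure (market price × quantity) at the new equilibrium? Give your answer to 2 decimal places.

78359788.41

Original equilibrium: 37637 - 5P = 6P - 28077 gives 65714 = 11P, so P = 5974 and q = 7767.
Since buyers' out-of-pocket price is the market price minus the rebate, the effective demand curve becomes qd = 45017 - 5P.
Clearing the new market: 45017 - 5P = 6P - 28077, so P = 73094/11 ≈ 6644.9091 and q = 129717/11 ≈ 11792.4545.
New expenditure = 6644.9091 × 11792.4545 = 78359788.41.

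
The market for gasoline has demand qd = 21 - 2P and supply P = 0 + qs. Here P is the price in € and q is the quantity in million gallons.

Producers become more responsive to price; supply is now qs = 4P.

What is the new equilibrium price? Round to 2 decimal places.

Before the shock: 21 - 2P = P ⇒ 21 = 3P ⇒ P = 7, q = 7.
With the change applied: demand qd = 21 - 2P, supply qs = 4P.
Equate the new curves: 21 - 2P = 4P, giving 21 = 6P, P = 3.5, q = 14.

3.50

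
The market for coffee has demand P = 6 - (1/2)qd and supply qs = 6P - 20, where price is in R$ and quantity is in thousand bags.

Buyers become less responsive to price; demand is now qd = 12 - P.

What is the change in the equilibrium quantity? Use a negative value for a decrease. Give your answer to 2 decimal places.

+3.43

Before the shock: 12 - 2P = 6P - 20 ⇒ 32 = 8P ⇒ P = 4, q = 4.
The shock moves the curves to qd = 12 - P and qs = 6P - 20.
Clearing the new market: 12 - P = 6P - 20, so P = 32/7 ≈ 4.5714 and q = 52/7 ≈ 7.4286.
Δq = 7.4286 − 4 = +3.43.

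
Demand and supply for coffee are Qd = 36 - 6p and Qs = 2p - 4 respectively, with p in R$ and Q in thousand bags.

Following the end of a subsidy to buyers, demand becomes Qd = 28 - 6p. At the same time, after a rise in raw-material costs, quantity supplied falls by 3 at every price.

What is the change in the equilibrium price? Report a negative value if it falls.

-0.625

Before the shock: 36 - 6p = 2p - 4 ⇒ 40 = 8p ⇒ p = 5, Q = 6.
After the shift, demand is Qd = 28 - 6p and supply is Qs = 2p - 7.
Equate the new curves: 28 - 6p = 2p - 7, giving 35 = 8p, p = 4.375, Q = 1.75.
Δp = 4.375 − 5 = -0.625.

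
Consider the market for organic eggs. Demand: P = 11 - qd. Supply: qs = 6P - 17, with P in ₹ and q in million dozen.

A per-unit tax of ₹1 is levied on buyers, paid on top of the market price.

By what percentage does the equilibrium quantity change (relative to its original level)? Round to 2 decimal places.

-12.24

Before the shock: 11 - P = 6P - 17 ⇒ 28 = 7P ⇒ P = 4, q = 7.
Since buyers pay the price plus the tax, the effective demand curve becomes qd = 10 - P.
Clearing the new market: 10 - P = 6P - 17, so P = 27/7 ≈ 3.8571 and q = 43/7 ≈ 6.1429.
%Δq = (6.1429 − 7) / 7 × 100 = -12.24%.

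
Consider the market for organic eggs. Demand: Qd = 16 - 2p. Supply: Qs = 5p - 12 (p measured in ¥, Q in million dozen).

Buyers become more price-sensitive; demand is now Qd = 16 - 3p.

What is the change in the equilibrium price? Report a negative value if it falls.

-0.5

Before the shock: 16 - 2p = 5p - 12 ⇒ 28 = 7p ⇒ p = 4, Q = 8.
The shock moves the curves to Qd = 16 - 3p and Qs = 5p - 12.
New equilibrium: 16 - 3p = 5p - 12 ⇒ 28 = 8p ⇒ p = 3.5, Q = 5.5.
Δp = 3.5 − 4 = -0.5.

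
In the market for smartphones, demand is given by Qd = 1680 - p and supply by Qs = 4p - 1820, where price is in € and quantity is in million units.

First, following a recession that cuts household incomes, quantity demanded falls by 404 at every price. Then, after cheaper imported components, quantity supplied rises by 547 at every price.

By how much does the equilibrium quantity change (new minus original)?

-213.8

Original equilibrium: 1680 - p = 4p - 1820 gives 3500 = 5p, so p = 700 and Q = 980.
The shock moves the curves to Qd = 1276 - p and Qs = 4p - 1273.
New equilibrium: 1276 - p = 4p - 1273 ⇒ 2549 = 5p ⇒ p = 509.8, Q = 766.2.
ΔQ = 766.2 − 980 = -213.8.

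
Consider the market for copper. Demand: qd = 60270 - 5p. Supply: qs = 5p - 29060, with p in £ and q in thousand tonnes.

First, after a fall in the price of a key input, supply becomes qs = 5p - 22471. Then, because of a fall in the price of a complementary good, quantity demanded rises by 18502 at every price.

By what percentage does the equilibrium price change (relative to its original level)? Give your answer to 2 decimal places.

+13.34

Before the shock: 60270 - 5p = 5p - 29060 ⇒ 89330 = 10p ⇒ p = 8933, q = 15605.
The shock moves the curves to qd = 78772 - 5p and qs = 5p - 22471.
New equilibrium: 78772 - 5p = 5p - 22471 ⇒ 101243 = 10p ⇒ p = 10124.3, q = 28150.5.
%Δp = (10124.3 − 8933) / 8933 × 100 = +13.34%.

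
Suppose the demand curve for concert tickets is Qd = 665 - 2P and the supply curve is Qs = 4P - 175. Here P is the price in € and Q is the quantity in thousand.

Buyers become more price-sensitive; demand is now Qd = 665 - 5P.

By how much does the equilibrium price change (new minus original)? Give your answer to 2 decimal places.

-46.67

Before the shock: 665 - 2P = 4P - 175 ⇒ 840 = 6P ⇒ P = 140, Q = 385.
The new curves are Qd = 665 - 5P (demand) and Qs = 4P - 175 (supply).
Equate the new curves: 665 - 5P = 4P - 175, giving 840 = 9P, P = 280/3 ≈ 93.3333, Q = 595/3 ≈ 198.3333.
ΔP = 93.3333 − 140 = -46.67.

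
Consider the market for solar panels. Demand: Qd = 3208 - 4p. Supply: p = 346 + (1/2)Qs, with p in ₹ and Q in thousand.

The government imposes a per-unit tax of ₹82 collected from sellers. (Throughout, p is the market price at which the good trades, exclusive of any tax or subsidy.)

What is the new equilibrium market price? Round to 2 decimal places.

677.33

Solve the original market: 3208 - 4p = 2p - 692, hence p = 650 and Q = 608.
Since sellers keep the price net of the tax, the effective supply curve becomes Qs = 2p - 856.
Clearing the new market: 3208 - 4p = 2p - 856, so p = 2032/3 ≈ 677.3333 and Q = 1496/3 ≈ 498.6667.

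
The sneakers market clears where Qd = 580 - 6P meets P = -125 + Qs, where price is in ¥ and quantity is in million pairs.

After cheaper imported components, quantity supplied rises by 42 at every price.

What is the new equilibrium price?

Solve the original market: 580 - 6P = P + 125, hence P = 65 and Q = 190.
The new curves are Qd = 580 - 6P (demand) and Qs = P + 167 (supply).
Setting them equal: 580 - 6P = P + 167 → 413 = 7P, so P = 59 and Q = 226.

59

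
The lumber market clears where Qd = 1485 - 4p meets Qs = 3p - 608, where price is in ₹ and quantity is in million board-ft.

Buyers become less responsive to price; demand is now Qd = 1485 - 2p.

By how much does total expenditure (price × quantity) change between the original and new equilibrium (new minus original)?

+184758.08

Initially, 1485 - 4p = 3p - 608, so 2093 = 7p and p = 299, Q = 289.
After the shift, demand is Qd = 1485 - 2p and supply is Qs = 3p - 608.
Equate the new curves: 1485 - 2p = 3p - 608, giving 2093 = 5p, p = 418.6, Q = 647.8.
Expenditure moves from 299×289 = 86411 to 418.6×647.8 = 271169.08; change = +184758.08.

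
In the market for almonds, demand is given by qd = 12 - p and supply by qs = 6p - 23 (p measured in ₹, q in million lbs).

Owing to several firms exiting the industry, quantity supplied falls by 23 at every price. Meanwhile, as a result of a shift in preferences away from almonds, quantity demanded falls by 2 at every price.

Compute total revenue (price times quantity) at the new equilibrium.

Initially, 12 - p = 6p - 23, so 35 = 7p and p = 5, q = 7.
The new curves are qd = 10 - p (demand) and qs = 6p - 46 (supply).
Clearing the new market: 10 - p = 6p - 46, so p = 8 and q = 2.
New expenditure = 8 × 2 = 16.

16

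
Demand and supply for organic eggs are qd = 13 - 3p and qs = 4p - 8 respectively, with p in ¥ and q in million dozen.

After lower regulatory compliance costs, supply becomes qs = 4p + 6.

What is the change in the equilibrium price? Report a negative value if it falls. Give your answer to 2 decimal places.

-2.00

Solve the original market: 13 - 3p = 4p - 8, hence p = 3 and q = 4.
The shock moves the curves to qd = 13 - 3p and qs = 4p + 6.
Clearing the new market: 13 - 3p = 4p + 6, so p = 1 and q = 10.
Δp = 1 − 3 = -2.00.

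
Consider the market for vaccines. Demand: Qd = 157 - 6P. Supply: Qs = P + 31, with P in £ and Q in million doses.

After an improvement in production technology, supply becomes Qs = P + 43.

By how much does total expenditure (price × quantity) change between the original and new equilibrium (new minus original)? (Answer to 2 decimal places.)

+83.51

Before the shock: 157 - 6P = P + 31 ⇒ 126 = 7P ⇒ P = 18, Q = 49.
The new curves are Qd = 157 - 6P (demand) and Qs = P + 43 (supply).
New equilibrium: 157 - 6P = P + 43 ⇒ 114 = 7P ⇒ P = 114/7 ≈ 16.2857, Q = 415/7 ≈ 59.2857.
Expenditure moves from 18×49 = 882 to 16.2857×59.2857 = 965.5102; change = +83.51.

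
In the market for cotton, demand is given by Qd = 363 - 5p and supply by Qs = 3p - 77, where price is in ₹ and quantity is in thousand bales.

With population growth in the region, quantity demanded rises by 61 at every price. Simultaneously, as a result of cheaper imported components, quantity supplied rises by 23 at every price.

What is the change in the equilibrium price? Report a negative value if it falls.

Before the shock: 363 - 5p = 3p - 77 ⇒ 440 = 8p ⇒ p = 55, Q = 88.
The new curves are Qd = 424 - 5p (demand) and Qs = 3p - 54 (supply).
Equate the new curves: 424 - 5p = 3p - 54, giving 478 = 8p, p = 59.75, Q = 125.25.
Δp = 59.75 − 55 = +4.75.

+4.75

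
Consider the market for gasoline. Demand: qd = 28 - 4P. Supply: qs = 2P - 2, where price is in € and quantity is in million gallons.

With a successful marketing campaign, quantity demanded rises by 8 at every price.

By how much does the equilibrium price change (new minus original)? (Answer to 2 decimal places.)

Before the shock: 28 - 4P = 2P - 2 ⇒ 30 = 6P ⇒ P = 5, q = 8.
The new curves are qd = 36 - 4P (demand) and qs = 2P - 2 (supply).
Equate the new curves: 36 - 4P = 2P - 2, giving 38 = 6P, P = 19/3 ≈ 6.3333, q = 32/3 ≈ 10.6667.
ΔP = 6.3333 − 5 = +1.33.

+1.33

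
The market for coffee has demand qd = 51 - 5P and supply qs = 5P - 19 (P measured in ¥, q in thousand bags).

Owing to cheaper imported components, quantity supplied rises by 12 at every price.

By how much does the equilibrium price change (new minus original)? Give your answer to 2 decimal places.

-1.20

Solve the original market: 51 - 5P = 5P - 19, hence P = 7 and q = 16.
With the change applied: demand qd = 51 - 5P, supply qs = 5P - 7.
Equate the new curves: 51 - 5P = 5P - 7, giving 58 = 10P, P = 5.8, q = 22.
ΔP = 5.8 − 7 = -1.20.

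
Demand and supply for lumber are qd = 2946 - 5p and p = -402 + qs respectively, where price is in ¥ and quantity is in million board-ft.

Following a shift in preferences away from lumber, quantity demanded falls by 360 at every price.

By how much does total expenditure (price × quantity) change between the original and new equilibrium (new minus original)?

-71400

Solve the original market: 2946 - 5p = p + 402, hence p = 424 and q = 826.
The new curves are qd = 2586 - 5p (demand) and qs = p + 402 (supply).
Clearing the new market: 2586 - 5p = p + 402, so p = 364 and q = 766.
Expenditure moves from 424×826 = 350224 to 364×766 = 278824; change = -71400.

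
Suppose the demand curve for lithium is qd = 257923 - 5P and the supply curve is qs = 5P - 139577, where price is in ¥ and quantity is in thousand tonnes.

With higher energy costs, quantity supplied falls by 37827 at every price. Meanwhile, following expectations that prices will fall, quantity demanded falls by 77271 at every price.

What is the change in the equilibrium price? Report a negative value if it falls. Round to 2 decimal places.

-3944.40

Solve the original market: 257923 - 5P = 5P - 139577, hence P = 39750 and q = 59173.
With the change applied: demand qd = 180652 - 5P, supply qs = 5P - 177404.
Equate the new curves: 180652 - 5P = 5P - 177404, giving 358056 = 10P, P = 35805.6, q = 1624.
ΔP = 35805.6 − 39750 = -3944.40.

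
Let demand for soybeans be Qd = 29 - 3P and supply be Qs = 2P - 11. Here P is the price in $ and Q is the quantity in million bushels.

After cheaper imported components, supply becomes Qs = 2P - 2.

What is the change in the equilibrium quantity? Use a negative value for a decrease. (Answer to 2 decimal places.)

Before the shock: 29 - 3P = 2P - 11 ⇒ 40 = 5P ⇒ P = 8, Q = 5.
The new curves are Qd = 29 - 3P (demand) and Qs = 2P - 2 (supply).
Equate the new curves: 29 - 3P = 2P - 2, giving 31 = 5P, P = 6.2, Q = 10.4.
ΔQ = 10.4 − 5 = +5.40.

+5.40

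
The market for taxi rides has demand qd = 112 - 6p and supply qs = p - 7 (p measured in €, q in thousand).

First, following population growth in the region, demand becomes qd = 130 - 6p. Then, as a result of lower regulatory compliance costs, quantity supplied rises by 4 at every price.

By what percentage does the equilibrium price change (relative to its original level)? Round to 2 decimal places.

Before the shock: 112 - 6p = p - 7 ⇒ 119 = 7p ⇒ p = 17, q = 10.
The shock moves the curves to qd = 130 - 6p and qs = p - 3.
New equilibrium: 130 - 6p = p - 3 ⇒ 133 = 7p ⇒ p = 19, q = 16.
%Δp = (19 − 17) / 17 × 100 = +11.76%.

+11.76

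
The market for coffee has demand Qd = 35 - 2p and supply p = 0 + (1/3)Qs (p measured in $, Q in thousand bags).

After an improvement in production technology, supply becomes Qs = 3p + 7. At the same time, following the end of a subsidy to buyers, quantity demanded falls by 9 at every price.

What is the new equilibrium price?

Original equilibrium: 35 - 2p = 3p gives 35 = 5p, so p = 7 and Q = 21.
The shock moves the curves to Qd = 26 - 2p and Qs = 3p + 7.
New equilibrium: 26 - 2p = 3p + 7 ⇒ 19 = 5p ⇒ p = 3.8, Q = 18.4.

3.8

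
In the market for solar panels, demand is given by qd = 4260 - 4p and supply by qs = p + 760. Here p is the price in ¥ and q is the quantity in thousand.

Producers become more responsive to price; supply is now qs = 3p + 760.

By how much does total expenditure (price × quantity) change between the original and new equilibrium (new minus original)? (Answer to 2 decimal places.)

+108000.00

Original equilibrium: 4260 - 4p = p + 760 gives 3500 = 5p, so p = 700 and q = 1460.
With the change applied: demand qd = 4260 - 4p, supply qs = 3p + 760.
Equate the new curves: 4260 - 4p = 3p + 760, giving 3500 = 7p, p = 500, q = 2260.
Expenditure moves from 700×1460 = 1022000 to 500×2260 = 1130000; change = +108000.00.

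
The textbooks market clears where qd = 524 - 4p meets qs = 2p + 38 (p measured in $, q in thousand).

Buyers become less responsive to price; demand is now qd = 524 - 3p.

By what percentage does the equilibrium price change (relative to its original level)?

+20

Initially, 524 - 4p = 2p + 38, so 486 = 6p and p = 81, q = 200.
The new curves are qd = 524 - 3p (demand) and qs = 2p + 38 (supply).
Clearing the new market: 524 - 3p = 2p + 38, so p = 97.2 and q = 232.4.
%Δp = (97.2 − 81) / 81 × 100 = +20%.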